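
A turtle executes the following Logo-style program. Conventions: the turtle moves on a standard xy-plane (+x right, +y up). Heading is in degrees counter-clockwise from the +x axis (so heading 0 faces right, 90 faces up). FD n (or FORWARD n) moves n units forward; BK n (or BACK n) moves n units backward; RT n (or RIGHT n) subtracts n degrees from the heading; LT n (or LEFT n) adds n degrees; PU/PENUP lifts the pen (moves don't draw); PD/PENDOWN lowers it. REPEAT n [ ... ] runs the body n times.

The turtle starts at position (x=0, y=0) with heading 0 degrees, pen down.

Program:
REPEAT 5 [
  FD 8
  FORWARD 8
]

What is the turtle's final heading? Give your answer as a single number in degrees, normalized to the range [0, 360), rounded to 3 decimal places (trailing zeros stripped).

Answer: 0

Derivation:
Executing turtle program step by step:
Start: pos=(0,0), heading=0, pen down
REPEAT 5 [
  -- iteration 1/5 --
  FD 8: (0,0) -> (8,0) [heading=0, draw]
  FD 8: (8,0) -> (16,0) [heading=0, draw]
  -- iteration 2/5 --
  FD 8: (16,0) -> (24,0) [heading=0, draw]
  FD 8: (24,0) -> (32,0) [heading=0, draw]
  -- iteration 3/5 --
  FD 8: (32,0) -> (40,0) [heading=0, draw]
  FD 8: (40,0) -> (48,0) [heading=0, draw]
  -- iteration 4/5 --
  FD 8: (48,0) -> (56,0) [heading=0, draw]
  FD 8: (56,0) -> (64,0) [heading=0, draw]
  -- iteration 5/5 --
  FD 8: (64,0) -> (72,0) [heading=0, draw]
  FD 8: (72,0) -> (80,0) [heading=0, draw]
]
Final: pos=(80,0), heading=0, 10 segment(s) drawn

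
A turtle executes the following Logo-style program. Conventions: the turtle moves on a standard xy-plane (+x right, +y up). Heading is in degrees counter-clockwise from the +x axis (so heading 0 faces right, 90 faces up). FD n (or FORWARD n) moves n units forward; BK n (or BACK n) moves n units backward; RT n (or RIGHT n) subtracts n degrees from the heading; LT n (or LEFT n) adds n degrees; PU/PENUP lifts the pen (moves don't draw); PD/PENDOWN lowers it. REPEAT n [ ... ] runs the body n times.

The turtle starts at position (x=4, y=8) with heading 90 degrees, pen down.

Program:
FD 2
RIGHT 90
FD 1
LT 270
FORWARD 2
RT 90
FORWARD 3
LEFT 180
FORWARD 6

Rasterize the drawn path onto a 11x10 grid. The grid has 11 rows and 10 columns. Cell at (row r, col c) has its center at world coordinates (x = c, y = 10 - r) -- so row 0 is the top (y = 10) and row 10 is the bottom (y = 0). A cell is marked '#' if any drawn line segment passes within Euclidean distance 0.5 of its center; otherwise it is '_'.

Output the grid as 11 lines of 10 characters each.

Segment 0: (4,8) -> (4,10)
Segment 1: (4,10) -> (5,10)
Segment 2: (5,10) -> (5,8)
Segment 3: (5,8) -> (2,8)
Segment 4: (2,8) -> (8,8)

Answer: ____##____
____##____
__#######_
__________
__________
__________
__________
__________
__________
__________
__________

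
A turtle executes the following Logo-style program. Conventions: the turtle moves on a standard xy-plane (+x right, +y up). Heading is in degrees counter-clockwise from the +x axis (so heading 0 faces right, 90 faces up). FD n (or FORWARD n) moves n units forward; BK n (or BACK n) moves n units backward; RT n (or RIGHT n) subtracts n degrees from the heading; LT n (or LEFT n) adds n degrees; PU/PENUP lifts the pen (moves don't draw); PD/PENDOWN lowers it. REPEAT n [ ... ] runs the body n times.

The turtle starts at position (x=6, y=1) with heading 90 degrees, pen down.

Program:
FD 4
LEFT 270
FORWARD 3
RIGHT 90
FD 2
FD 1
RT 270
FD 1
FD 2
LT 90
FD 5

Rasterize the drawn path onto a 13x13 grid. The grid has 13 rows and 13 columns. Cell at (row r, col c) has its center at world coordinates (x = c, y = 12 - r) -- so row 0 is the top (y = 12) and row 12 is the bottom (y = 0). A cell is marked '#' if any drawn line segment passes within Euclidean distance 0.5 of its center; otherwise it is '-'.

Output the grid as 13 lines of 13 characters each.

Answer: -------------
-------------
-------------
-------------
-------------
------------#
------------#
------####--#
------#--#--#
------#--#--#
------#--####
------#------
-------------

Derivation:
Segment 0: (6,1) -> (6,5)
Segment 1: (6,5) -> (9,5)
Segment 2: (9,5) -> (9,3)
Segment 3: (9,3) -> (9,2)
Segment 4: (9,2) -> (10,2)
Segment 5: (10,2) -> (12,2)
Segment 6: (12,2) -> (12,7)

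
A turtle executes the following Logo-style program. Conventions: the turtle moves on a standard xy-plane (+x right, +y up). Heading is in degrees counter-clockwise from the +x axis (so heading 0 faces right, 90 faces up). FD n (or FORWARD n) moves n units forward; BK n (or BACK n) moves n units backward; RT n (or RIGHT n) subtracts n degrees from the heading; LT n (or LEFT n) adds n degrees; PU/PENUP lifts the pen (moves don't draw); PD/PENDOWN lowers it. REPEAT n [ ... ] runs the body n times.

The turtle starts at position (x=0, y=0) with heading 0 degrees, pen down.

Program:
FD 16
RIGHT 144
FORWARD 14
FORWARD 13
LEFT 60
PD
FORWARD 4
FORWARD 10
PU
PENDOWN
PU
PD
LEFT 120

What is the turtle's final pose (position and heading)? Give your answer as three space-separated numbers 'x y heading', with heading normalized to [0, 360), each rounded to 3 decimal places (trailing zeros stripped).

Executing turtle program step by step:
Start: pos=(0,0), heading=0, pen down
FD 16: (0,0) -> (16,0) [heading=0, draw]
RT 144: heading 0 -> 216
FD 14: (16,0) -> (4.674,-8.229) [heading=216, draw]
FD 13: (4.674,-8.229) -> (-5.843,-15.87) [heading=216, draw]
LT 60: heading 216 -> 276
PD: pen down
FD 4: (-5.843,-15.87) -> (-5.425,-19.848) [heading=276, draw]
FD 10: (-5.425,-19.848) -> (-4.38,-29.794) [heading=276, draw]
PU: pen up
PD: pen down
PU: pen up
PD: pen down
LT 120: heading 276 -> 36
Final: pos=(-4.38,-29.794), heading=36, 5 segment(s) drawn

Answer: -4.38 -29.794 36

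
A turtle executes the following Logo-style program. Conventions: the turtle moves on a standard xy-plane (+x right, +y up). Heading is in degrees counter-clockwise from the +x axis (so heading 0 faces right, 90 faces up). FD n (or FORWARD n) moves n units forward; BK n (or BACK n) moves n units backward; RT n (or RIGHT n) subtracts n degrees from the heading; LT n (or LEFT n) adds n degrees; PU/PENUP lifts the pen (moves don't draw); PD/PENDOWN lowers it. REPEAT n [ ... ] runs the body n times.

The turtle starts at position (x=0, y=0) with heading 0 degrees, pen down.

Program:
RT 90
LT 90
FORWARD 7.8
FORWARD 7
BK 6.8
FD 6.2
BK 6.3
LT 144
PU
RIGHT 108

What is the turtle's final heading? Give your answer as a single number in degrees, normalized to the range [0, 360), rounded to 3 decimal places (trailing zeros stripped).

Executing turtle program step by step:
Start: pos=(0,0), heading=0, pen down
RT 90: heading 0 -> 270
LT 90: heading 270 -> 0
FD 7.8: (0,0) -> (7.8,0) [heading=0, draw]
FD 7: (7.8,0) -> (14.8,0) [heading=0, draw]
BK 6.8: (14.8,0) -> (8,0) [heading=0, draw]
FD 6.2: (8,0) -> (14.2,0) [heading=0, draw]
BK 6.3: (14.2,0) -> (7.9,0) [heading=0, draw]
LT 144: heading 0 -> 144
PU: pen up
RT 108: heading 144 -> 36
Final: pos=(7.9,0), heading=36, 5 segment(s) drawn

Answer: 36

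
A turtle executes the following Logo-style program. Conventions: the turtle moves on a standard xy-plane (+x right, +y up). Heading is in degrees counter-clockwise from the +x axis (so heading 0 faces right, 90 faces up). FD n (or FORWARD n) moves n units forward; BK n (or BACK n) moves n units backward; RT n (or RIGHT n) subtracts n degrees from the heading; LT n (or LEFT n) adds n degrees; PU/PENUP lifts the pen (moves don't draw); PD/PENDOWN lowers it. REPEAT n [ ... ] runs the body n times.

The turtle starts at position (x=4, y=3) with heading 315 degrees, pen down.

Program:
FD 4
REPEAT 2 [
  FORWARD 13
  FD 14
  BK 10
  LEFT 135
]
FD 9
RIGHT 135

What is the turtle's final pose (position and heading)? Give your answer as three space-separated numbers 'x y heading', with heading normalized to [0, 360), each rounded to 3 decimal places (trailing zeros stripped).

Executing turtle program step by step:
Start: pos=(4,3), heading=315, pen down
FD 4: (4,3) -> (6.828,0.172) [heading=315, draw]
REPEAT 2 [
  -- iteration 1/2 --
  FD 13: (6.828,0.172) -> (16.021,-9.021) [heading=315, draw]
  FD 14: (16.021,-9.021) -> (25.92,-18.92) [heading=315, draw]
  BK 10: (25.92,-18.92) -> (18.849,-11.849) [heading=315, draw]
  LT 135: heading 315 -> 90
  -- iteration 2/2 --
  FD 13: (18.849,-11.849) -> (18.849,1.151) [heading=90, draw]
  FD 14: (18.849,1.151) -> (18.849,15.151) [heading=90, draw]
  BK 10: (18.849,15.151) -> (18.849,5.151) [heading=90, draw]
  LT 135: heading 90 -> 225
]
FD 9: (18.849,5.151) -> (12.485,-1.213) [heading=225, draw]
RT 135: heading 225 -> 90
Final: pos=(12.485,-1.213), heading=90, 8 segment(s) drawn

Answer: 12.485 -1.213 90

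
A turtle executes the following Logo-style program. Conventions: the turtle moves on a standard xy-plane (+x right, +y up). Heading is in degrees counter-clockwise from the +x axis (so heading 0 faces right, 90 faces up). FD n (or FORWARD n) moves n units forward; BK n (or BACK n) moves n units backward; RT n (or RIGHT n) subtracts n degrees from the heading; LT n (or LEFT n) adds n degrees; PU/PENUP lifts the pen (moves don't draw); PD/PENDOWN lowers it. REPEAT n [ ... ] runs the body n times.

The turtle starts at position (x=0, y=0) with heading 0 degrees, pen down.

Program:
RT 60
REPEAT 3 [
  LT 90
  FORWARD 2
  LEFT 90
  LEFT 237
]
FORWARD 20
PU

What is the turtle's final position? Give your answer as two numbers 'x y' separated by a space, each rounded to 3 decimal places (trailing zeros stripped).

Answer: -6.949 22.844

Derivation:
Executing turtle program step by step:
Start: pos=(0,0), heading=0, pen down
RT 60: heading 0 -> 300
REPEAT 3 [
  -- iteration 1/3 --
  LT 90: heading 300 -> 30
  FD 2: (0,0) -> (1.732,1) [heading=30, draw]
  LT 90: heading 30 -> 120
  LT 237: heading 120 -> 357
  -- iteration 2/3 --
  LT 90: heading 357 -> 87
  FD 2: (1.732,1) -> (1.837,2.997) [heading=87, draw]
  LT 90: heading 87 -> 177
  LT 237: heading 177 -> 54
  -- iteration 3/3 --
  LT 90: heading 54 -> 144
  FD 2: (1.837,2.997) -> (0.219,4.173) [heading=144, draw]
  LT 90: heading 144 -> 234
  LT 237: heading 234 -> 111
]
FD 20: (0.219,4.173) -> (-6.949,22.844) [heading=111, draw]
PU: pen up
Final: pos=(-6.949,22.844), heading=111, 4 segment(s) drawn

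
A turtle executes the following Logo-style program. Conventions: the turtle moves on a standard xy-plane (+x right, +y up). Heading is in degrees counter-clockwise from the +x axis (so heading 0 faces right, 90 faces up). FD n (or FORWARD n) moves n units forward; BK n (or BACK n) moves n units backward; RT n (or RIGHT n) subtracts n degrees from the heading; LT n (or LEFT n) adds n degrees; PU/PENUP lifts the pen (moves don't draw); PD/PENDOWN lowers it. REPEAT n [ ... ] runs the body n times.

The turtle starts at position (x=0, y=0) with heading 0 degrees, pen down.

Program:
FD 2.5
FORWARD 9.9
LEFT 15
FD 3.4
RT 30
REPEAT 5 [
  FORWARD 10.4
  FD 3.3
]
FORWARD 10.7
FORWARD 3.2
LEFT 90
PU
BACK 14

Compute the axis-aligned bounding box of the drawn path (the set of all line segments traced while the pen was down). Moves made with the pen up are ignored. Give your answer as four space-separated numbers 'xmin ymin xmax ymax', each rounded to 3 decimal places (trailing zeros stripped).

Executing turtle program step by step:
Start: pos=(0,0), heading=0, pen down
FD 2.5: (0,0) -> (2.5,0) [heading=0, draw]
FD 9.9: (2.5,0) -> (12.4,0) [heading=0, draw]
LT 15: heading 0 -> 15
FD 3.4: (12.4,0) -> (15.684,0.88) [heading=15, draw]
RT 30: heading 15 -> 345
REPEAT 5 [
  -- iteration 1/5 --
  FD 10.4: (15.684,0.88) -> (25.73,-1.812) [heading=345, draw]
  FD 3.3: (25.73,-1.812) -> (28.917,-2.666) [heading=345, draw]
  -- iteration 2/5 --
  FD 10.4: (28.917,-2.666) -> (38.963,-5.358) [heading=345, draw]
  FD 3.3: (38.963,-5.358) -> (42.151,-6.212) [heading=345, draw]
  -- iteration 3/5 --
  FD 10.4: (42.151,-6.212) -> (52.196,-8.903) [heading=345, draw]
  FD 3.3: (52.196,-8.903) -> (55.384,-9.757) [heading=345, draw]
  -- iteration 4/5 --
  FD 10.4: (55.384,-9.757) -> (65.429,-12.449) [heading=345, draw]
  FD 3.3: (65.429,-12.449) -> (68.617,-13.303) [heading=345, draw]
  -- iteration 5/5 --
  FD 10.4: (68.617,-13.303) -> (78.663,-15.995) [heading=345, draw]
  FD 3.3: (78.663,-15.995) -> (81.85,-16.849) [heading=345, draw]
]
FD 10.7: (81.85,-16.849) -> (92.185,-19.618) [heading=345, draw]
FD 3.2: (92.185,-19.618) -> (95.276,-20.447) [heading=345, draw]
LT 90: heading 345 -> 75
PU: pen up
BK 14: (95.276,-20.447) -> (91.653,-33.97) [heading=75, move]
Final: pos=(91.653,-33.97), heading=75, 15 segment(s) drawn

Segment endpoints: x in {0, 2.5, 12.4, 15.684, 25.73, 28.917, 38.963, 42.151, 52.196, 55.384, 65.429, 68.617, 78.663, 81.85, 92.185, 95.276}, y in {-20.447, -19.618, -16.849, -15.995, -13.303, -12.449, -9.757, -8.903, -6.212, -5.358, -2.666, -1.812, 0, 0.88}
xmin=0, ymin=-20.447, xmax=95.276, ymax=0.88

Answer: 0 -20.447 95.276 0.88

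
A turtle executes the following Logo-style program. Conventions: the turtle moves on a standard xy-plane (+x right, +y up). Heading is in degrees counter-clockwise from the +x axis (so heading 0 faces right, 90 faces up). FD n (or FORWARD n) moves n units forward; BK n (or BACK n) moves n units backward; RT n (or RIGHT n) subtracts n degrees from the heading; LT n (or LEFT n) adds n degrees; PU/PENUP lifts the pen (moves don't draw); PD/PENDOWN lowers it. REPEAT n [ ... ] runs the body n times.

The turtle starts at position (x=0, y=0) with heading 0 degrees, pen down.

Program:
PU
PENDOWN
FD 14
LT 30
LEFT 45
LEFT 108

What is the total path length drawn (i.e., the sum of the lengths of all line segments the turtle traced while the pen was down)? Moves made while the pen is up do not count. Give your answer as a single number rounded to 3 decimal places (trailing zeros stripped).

Answer: 14

Derivation:
Executing turtle program step by step:
Start: pos=(0,0), heading=0, pen down
PU: pen up
PD: pen down
FD 14: (0,0) -> (14,0) [heading=0, draw]
LT 30: heading 0 -> 30
LT 45: heading 30 -> 75
LT 108: heading 75 -> 183
Final: pos=(14,0), heading=183, 1 segment(s) drawn

Segment lengths:
  seg 1: (0,0) -> (14,0), length = 14
Total = 14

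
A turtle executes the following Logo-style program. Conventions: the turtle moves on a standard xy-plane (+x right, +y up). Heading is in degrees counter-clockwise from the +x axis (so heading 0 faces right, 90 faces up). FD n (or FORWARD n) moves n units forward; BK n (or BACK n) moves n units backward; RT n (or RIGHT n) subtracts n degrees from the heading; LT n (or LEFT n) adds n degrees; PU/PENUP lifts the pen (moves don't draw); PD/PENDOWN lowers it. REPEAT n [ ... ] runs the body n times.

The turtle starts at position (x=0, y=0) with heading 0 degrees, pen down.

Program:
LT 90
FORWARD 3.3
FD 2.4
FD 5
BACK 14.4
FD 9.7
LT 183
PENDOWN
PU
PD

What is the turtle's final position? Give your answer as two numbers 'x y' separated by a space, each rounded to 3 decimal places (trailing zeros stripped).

Answer: 0 6

Derivation:
Executing turtle program step by step:
Start: pos=(0,0), heading=0, pen down
LT 90: heading 0 -> 90
FD 3.3: (0,0) -> (0,3.3) [heading=90, draw]
FD 2.4: (0,3.3) -> (0,5.7) [heading=90, draw]
FD 5: (0,5.7) -> (0,10.7) [heading=90, draw]
BK 14.4: (0,10.7) -> (0,-3.7) [heading=90, draw]
FD 9.7: (0,-3.7) -> (0,6) [heading=90, draw]
LT 183: heading 90 -> 273
PD: pen down
PU: pen up
PD: pen down
Final: pos=(0,6), heading=273, 5 segment(s) drawn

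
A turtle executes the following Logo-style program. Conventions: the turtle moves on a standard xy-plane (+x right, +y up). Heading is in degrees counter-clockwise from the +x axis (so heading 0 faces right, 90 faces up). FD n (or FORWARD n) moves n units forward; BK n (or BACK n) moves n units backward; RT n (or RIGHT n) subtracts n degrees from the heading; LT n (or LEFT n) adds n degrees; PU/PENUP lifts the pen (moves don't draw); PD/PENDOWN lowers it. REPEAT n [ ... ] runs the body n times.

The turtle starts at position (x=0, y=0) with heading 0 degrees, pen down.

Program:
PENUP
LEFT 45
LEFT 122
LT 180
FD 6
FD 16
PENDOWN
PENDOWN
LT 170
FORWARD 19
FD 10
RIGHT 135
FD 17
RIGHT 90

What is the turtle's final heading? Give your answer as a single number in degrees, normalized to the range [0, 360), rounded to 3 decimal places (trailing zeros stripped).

Executing turtle program step by step:
Start: pos=(0,0), heading=0, pen down
PU: pen up
LT 45: heading 0 -> 45
LT 122: heading 45 -> 167
LT 180: heading 167 -> 347
FD 6: (0,0) -> (5.846,-1.35) [heading=347, move]
FD 16: (5.846,-1.35) -> (21.436,-4.949) [heading=347, move]
PD: pen down
PD: pen down
LT 170: heading 347 -> 157
FD 19: (21.436,-4.949) -> (3.947,2.475) [heading=157, draw]
FD 10: (3.947,2.475) -> (-5.258,6.382) [heading=157, draw]
RT 135: heading 157 -> 22
FD 17: (-5.258,6.382) -> (10.504,12.751) [heading=22, draw]
RT 90: heading 22 -> 292
Final: pos=(10.504,12.751), heading=292, 3 segment(s) drawn

Answer: 292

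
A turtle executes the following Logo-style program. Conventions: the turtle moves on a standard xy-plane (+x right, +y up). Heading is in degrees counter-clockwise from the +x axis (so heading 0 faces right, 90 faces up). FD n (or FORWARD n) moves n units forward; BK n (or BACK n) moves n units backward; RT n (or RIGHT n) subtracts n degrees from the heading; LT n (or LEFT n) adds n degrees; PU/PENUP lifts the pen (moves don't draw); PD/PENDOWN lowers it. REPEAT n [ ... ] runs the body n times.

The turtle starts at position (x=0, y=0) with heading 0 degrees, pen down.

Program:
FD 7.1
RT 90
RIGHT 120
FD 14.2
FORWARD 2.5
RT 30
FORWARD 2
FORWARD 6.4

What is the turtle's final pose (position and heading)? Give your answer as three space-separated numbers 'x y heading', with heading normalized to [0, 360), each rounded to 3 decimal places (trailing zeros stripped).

Answer: -11.563 15.625 120

Derivation:
Executing turtle program step by step:
Start: pos=(0,0), heading=0, pen down
FD 7.1: (0,0) -> (7.1,0) [heading=0, draw]
RT 90: heading 0 -> 270
RT 120: heading 270 -> 150
FD 14.2: (7.1,0) -> (-5.198,7.1) [heading=150, draw]
FD 2.5: (-5.198,7.1) -> (-7.363,8.35) [heading=150, draw]
RT 30: heading 150 -> 120
FD 2: (-7.363,8.35) -> (-8.363,10.082) [heading=120, draw]
FD 6.4: (-8.363,10.082) -> (-11.563,15.625) [heading=120, draw]
Final: pos=(-11.563,15.625), heading=120, 5 segment(s) drawn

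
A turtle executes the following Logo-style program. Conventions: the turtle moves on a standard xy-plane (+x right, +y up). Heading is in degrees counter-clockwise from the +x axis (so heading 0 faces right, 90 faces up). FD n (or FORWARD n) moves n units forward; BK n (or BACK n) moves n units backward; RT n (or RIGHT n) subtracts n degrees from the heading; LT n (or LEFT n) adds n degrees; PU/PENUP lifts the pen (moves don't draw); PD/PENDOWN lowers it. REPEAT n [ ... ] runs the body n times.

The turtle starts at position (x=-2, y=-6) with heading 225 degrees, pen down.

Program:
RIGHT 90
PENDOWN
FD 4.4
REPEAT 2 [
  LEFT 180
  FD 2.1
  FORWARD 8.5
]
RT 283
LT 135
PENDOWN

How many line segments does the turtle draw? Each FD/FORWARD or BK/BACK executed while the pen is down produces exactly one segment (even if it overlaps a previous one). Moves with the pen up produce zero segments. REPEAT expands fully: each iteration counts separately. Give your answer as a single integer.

Executing turtle program step by step:
Start: pos=(-2,-6), heading=225, pen down
RT 90: heading 225 -> 135
PD: pen down
FD 4.4: (-2,-6) -> (-5.111,-2.889) [heading=135, draw]
REPEAT 2 [
  -- iteration 1/2 --
  LT 180: heading 135 -> 315
  FD 2.1: (-5.111,-2.889) -> (-3.626,-4.374) [heading=315, draw]
  FD 8.5: (-3.626,-4.374) -> (2.384,-10.384) [heading=315, draw]
  -- iteration 2/2 --
  LT 180: heading 315 -> 135
  FD 2.1: (2.384,-10.384) -> (0.899,-8.899) [heading=135, draw]
  FD 8.5: (0.899,-8.899) -> (-5.111,-2.889) [heading=135, draw]
]
RT 283: heading 135 -> 212
LT 135: heading 212 -> 347
PD: pen down
Final: pos=(-5.111,-2.889), heading=347, 5 segment(s) drawn
Segments drawn: 5

Answer: 5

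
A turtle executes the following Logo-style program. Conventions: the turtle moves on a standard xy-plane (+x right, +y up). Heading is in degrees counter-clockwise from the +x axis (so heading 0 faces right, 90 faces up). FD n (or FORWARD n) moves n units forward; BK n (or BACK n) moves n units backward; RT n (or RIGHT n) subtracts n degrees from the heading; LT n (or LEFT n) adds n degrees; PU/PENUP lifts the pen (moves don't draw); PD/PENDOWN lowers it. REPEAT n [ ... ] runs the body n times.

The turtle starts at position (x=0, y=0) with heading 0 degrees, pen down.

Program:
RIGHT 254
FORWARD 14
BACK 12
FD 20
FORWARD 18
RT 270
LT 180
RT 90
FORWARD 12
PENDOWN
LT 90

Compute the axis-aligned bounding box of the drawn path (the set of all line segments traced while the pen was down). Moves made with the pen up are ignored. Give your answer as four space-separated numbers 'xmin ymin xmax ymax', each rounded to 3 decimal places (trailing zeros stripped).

Answer: -11.025 0 0 38.45

Derivation:
Executing turtle program step by step:
Start: pos=(0,0), heading=0, pen down
RT 254: heading 0 -> 106
FD 14: (0,0) -> (-3.859,13.458) [heading=106, draw]
BK 12: (-3.859,13.458) -> (-0.551,1.923) [heading=106, draw]
FD 20: (-0.551,1.923) -> (-6.064,21.148) [heading=106, draw]
FD 18: (-6.064,21.148) -> (-11.025,38.45) [heading=106, draw]
RT 270: heading 106 -> 196
LT 180: heading 196 -> 16
RT 90: heading 16 -> 286
FD 12: (-11.025,38.45) -> (-7.718,26.915) [heading=286, draw]
PD: pen down
LT 90: heading 286 -> 16
Final: pos=(-7.718,26.915), heading=16, 5 segment(s) drawn

Segment endpoints: x in {-11.025, -7.718, -6.064, -3.859, -0.551, 0}, y in {0, 1.923, 13.458, 21.148, 26.915, 38.45}
xmin=-11.025, ymin=0, xmax=0, ymax=38.45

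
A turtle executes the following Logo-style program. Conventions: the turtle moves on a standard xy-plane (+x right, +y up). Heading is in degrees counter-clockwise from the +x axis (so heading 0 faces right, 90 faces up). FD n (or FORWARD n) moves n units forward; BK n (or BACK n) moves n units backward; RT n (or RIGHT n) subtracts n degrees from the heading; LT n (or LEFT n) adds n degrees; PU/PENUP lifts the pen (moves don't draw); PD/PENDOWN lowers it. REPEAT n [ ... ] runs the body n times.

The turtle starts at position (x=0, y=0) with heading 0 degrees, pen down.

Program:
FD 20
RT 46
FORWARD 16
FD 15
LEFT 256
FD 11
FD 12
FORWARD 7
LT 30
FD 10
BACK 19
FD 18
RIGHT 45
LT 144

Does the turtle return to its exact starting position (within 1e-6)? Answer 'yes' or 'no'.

Answer: no

Derivation:
Executing turtle program step by step:
Start: pos=(0,0), heading=0, pen down
FD 20: (0,0) -> (20,0) [heading=0, draw]
RT 46: heading 0 -> 314
FD 16: (20,0) -> (31.115,-11.509) [heading=314, draw]
FD 15: (31.115,-11.509) -> (41.534,-22.3) [heading=314, draw]
LT 256: heading 314 -> 210
FD 11: (41.534,-22.3) -> (32.008,-27.8) [heading=210, draw]
FD 12: (32.008,-27.8) -> (21.616,-33.8) [heading=210, draw]
FD 7: (21.616,-33.8) -> (15.554,-37.3) [heading=210, draw]
LT 30: heading 210 -> 240
FD 10: (15.554,-37.3) -> (10.554,-45.96) [heading=240, draw]
BK 19: (10.554,-45.96) -> (20.054,-29.505) [heading=240, draw]
FD 18: (20.054,-29.505) -> (11.054,-45.094) [heading=240, draw]
RT 45: heading 240 -> 195
LT 144: heading 195 -> 339
Final: pos=(11.054,-45.094), heading=339, 9 segment(s) drawn

Start position: (0, 0)
Final position: (11.054, -45.094)
Distance = 46.429; >= 1e-6 -> NOT closed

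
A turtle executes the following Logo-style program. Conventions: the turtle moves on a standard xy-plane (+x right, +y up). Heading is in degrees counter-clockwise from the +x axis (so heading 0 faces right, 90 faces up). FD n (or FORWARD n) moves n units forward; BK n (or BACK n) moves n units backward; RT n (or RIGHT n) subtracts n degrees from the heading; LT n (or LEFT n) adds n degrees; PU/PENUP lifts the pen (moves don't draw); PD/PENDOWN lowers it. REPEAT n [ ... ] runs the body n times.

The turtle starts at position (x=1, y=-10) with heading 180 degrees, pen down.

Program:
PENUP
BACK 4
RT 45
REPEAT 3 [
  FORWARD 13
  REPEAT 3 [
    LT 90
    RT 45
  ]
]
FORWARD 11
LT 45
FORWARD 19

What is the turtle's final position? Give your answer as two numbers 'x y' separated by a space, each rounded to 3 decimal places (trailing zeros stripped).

Executing turtle program step by step:
Start: pos=(1,-10), heading=180, pen down
PU: pen up
BK 4: (1,-10) -> (5,-10) [heading=180, move]
RT 45: heading 180 -> 135
REPEAT 3 [
  -- iteration 1/3 --
  FD 13: (5,-10) -> (-4.192,-0.808) [heading=135, move]
  REPEAT 3 [
    -- iteration 1/3 --
    LT 90: heading 135 -> 225
    RT 45: heading 225 -> 180
    -- iteration 2/3 --
    LT 90: heading 180 -> 270
    RT 45: heading 270 -> 225
    -- iteration 3/3 --
    LT 90: heading 225 -> 315
    RT 45: heading 315 -> 270
  ]
  -- iteration 2/3 --
  FD 13: (-4.192,-0.808) -> (-4.192,-13.808) [heading=270, move]
  REPEAT 3 [
    -- iteration 1/3 --
    LT 90: heading 270 -> 0
    RT 45: heading 0 -> 315
    -- iteration 2/3 --
    LT 90: heading 315 -> 45
    RT 45: heading 45 -> 0
    -- iteration 3/3 --
    LT 90: heading 0 -> 90
    RT 45: heading 90 -> 45
  ]
  -- iteration 3/3 --
  FD 13: (-4.192,-13.808) -> (5,-4.615) [heading=45, move]
  REPEAT 3 [
    -- iteration 1/3 --
    LT 90: heading 45 -> 135
    RT 45: heading 135 -> 90
    -- iteration 2/3 --
    LT 90: heading 90 -> 180
    RT 45: heading 180 -> 135
    -- iteration 3/3 --
    LT 90: heading 135 -> 225
    RT 45: heading 225 -> 180
  ]
]
FD 11: (5,-4.615) -> (-6,-4.615) [heading=180, move]
LT 45: heading 180 -> 225
FD 19: (-6,-4.615) -> (-19.435,-18.05) [heading=225, move]
Final: pos=(-19.435,-18.05), heading=225, 0 segment(s) drawn

Answer: -19.435 -18.05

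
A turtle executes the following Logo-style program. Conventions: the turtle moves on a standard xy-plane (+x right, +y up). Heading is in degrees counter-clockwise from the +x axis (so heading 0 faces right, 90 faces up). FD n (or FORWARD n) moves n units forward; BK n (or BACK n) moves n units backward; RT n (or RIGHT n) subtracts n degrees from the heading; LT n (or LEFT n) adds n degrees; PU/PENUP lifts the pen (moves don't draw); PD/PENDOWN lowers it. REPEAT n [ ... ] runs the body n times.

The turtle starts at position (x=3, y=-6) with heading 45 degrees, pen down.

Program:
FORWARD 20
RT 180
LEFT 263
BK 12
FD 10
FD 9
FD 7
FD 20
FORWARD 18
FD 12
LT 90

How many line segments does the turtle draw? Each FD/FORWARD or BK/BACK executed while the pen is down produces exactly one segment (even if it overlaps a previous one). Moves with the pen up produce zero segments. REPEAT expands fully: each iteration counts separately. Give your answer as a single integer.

Answer: 8

Derivation:
Executing turtle program step by step:
Start: pos=(3,-6), heading=45, pen down
FD 20: (3,-6) -> (17.142,8.142) [heading=45, draw]
RT 180: heading 45 -> 225
LT 263: heading 225 -> 128
BK 12: (17.142,8.142) -> (24.53,-1.314) [heading=128, draw]
FD 10: (24.53,-1.314) -> (18.373,6.566) [heading=128, draw]
FD 9: (18.373,6.566) -> (12.833,13.658) [heading=128, draw]
FD 7: (12.833,13.658) -> (8.523,19.174) [heading=128, draw]
FD 20: (8.523,19.174) -> (-3.79,34.935) [heading=128, draw]
FD 18: (-3.79,34.935) -> (-14.872,49.119) [heading=128, draw]
FD 12: (-14.872,49.119) -> (-22.26,58.575) [heading=128, draw]
LT 90: heading 128 -> 218
Final: pos=(-22.26,58.575), heading=218, 8 segment(s) drawn
Segments drawn: 8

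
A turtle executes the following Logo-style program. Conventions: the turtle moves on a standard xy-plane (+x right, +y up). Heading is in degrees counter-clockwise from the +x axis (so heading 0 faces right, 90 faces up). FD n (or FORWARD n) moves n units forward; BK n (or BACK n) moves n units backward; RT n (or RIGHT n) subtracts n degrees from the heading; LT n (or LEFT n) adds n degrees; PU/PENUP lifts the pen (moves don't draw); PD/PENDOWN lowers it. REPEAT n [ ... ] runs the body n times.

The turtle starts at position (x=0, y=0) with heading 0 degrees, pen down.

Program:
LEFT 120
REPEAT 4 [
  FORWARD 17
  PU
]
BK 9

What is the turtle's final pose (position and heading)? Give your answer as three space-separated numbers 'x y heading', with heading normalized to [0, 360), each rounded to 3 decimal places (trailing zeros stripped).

Answer: -29.5 51.095 120

Derivation:
Executing turtle program step by step:
Start: pos=(0,0), heading=0, pen down
LT 120: heading 0 -> 120
REPEAT 4 [
  -- iteration 1/4 --
  FD 17: (0,0) -> (-8.5,14.722) [heading=120, draw]
  PU: pen up
  -- iteration 2/4 --
  FD 17: (-8.5,14.722) -> (-17,29.445) [heading=120, move]
  PU: pen up
  -- iteration 3/4 --
  FD 17: (-17,29.445) -> (-25.5,44.167) [heading=120, move]
  PU: pen up
  -- iteration 4/4 --
  FD 17: (-25.5,44.167) -> (-34,58.89) [heading=120, move]
  PU: pen up
]
BK 9: (-34,58.89) -> (-29.5,51.095) [heading=120, move]
Final: pos=(-29.5,51.095), heading=120, 1 segment(s) drawn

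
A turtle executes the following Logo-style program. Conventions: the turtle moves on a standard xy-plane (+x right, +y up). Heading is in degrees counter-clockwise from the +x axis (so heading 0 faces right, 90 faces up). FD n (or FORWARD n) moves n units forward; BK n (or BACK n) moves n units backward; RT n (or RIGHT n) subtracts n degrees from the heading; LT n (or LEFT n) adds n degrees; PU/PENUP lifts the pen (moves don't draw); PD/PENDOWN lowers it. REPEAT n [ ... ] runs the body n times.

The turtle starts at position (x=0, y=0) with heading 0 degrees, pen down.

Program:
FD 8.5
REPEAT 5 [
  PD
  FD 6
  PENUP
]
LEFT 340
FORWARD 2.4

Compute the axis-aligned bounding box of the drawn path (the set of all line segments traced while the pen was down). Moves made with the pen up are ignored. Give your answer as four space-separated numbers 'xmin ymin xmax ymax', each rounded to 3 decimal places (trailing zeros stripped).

Executing turtle program step by step:
Start: pos=(0,0), heading=0, pen down
FD 8.5: (0,0) -> (8.5,0) [heading=0, draw]
REPEAT 5 [
  -- iteration 1/5 --
  PD: pen down
  FD 6: (8.5,0) -> (14.5,0) [heading=0, draw]
  PU: pen up
  -- iteration 2/5 --
  PD: pen down
  FD 6: (14.5,0) -> (20.5,0) [heading=0, draw]
  PU: pen up
  -- iteration 3/5 --
  PD: pen down
  FD 6: (20.5,0) -> (26.5,0) [heading=0, draw]
  PU: pen up
  -- iteration 4/5 --
  PD: pen down
  FD 6: (26.5,0) -> (32.5,0) [heading=0, draw]
  PU: pen up
  -- iteration 5/5 --
  PD: pen down
  FD 6: (32.5,0) -> (38.5,0) [heading=0, draw]
  PU: pen up
]
LT 340: heading 0 -> 340
FD 2.4: (38.5,0) -> (40.755,-0.821) [heading=340, move]
Final: pos=(40.755,-0.821), heading=340, 6 segment(s) drawn

Segment endpoints: x in {0, 8.5, 14.5, 20.5, 26.5, 32.5, 38.5}, y in {0}
xmin=0, ymin=0, xmax=38.5, ymax=0

Answer: 0 0 38.5 0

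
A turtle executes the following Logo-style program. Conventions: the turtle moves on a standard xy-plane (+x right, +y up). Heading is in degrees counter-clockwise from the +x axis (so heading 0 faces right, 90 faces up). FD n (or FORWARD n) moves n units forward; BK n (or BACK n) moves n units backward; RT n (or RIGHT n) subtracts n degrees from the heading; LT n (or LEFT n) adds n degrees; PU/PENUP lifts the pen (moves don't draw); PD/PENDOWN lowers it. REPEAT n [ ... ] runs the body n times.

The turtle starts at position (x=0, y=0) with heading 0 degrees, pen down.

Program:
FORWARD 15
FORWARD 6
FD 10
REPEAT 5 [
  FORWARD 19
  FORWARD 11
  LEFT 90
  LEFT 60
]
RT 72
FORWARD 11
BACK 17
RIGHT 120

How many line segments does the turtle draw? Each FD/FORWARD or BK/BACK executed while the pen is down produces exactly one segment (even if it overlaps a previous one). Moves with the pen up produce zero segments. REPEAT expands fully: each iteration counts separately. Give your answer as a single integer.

Executing turtle program step by step:
Start: pos=(0,0), heading=0, pen down
FD 15: (0,0) -> (15,0) [heading=0, draw]
FD 6: (15,0) -> (21,0) [heading=0, draw]
FD 10: (21,0) -> (31,0) [heading=0, draw]
REPEAT 5 [
  -- iteration 1/5 --
  FD 19: (31,0) -> (50,0) [heading=0, draw]
  FD 11: (50,0) -> (61,0) [heading=0, draw]
  LT 90: heading 0 -> 90
  LT 60: heading 90 -> 150
  -- iteration 2/5 --
  FD 19: (61,0) -> (44.546,9.5) [heading=150, draw]
  FD 11: (44.546,9.5) -> (35.019,15) [heading=150, draw]
  LT 90: heading 150 -> 240
  LT 60: heading 240 -> 300
  -- iteration 3/5 --
  FD 19: (35.019,15) -> (44.519,-1.454) [heading=300, draw]
  FD 11: (44.519,-1.454) -> (50.019,-10.981) [heading=300, draw]
  LT 90: heading 300 -> 30
  LT 60: heading 30 -> 90
  -- iteration 4/5 --
  FD 19: (50.019,-10.981) -> (50.019,8.019) [heading=90, draw]
  FD 11: (50.019,8.019) -> (50.019,19.019) [heading=90, draw]
  LT 90: heading 90 -> 180
  LT 60: heading 180 -> 240
  -- iteration 5/5 --
  FD 19: (50.019,19.019) -> (40.519,2.565) [heading=240, draw]
  FD 11: (40.519,2.565) -> (35.019,-6.962) [heading=240, draw]
  LT 90: heading 240 -> 330
  LT 60: heading 330 -> 30
]
RT 72: heading 30 -> 318
FD 11: (35.019,-6.962) -> (43.194,-14.322) [heading=318, draw]
BK 17: (43.194,-14.322) -> (30.56,-2.947) [heading=318, draw]
RT 120: heading 318 -> 198
Final: pos=(30.56,-2.947), heading=198, 15 segment(s) drawn
Segments drawn: 15

Answer: 15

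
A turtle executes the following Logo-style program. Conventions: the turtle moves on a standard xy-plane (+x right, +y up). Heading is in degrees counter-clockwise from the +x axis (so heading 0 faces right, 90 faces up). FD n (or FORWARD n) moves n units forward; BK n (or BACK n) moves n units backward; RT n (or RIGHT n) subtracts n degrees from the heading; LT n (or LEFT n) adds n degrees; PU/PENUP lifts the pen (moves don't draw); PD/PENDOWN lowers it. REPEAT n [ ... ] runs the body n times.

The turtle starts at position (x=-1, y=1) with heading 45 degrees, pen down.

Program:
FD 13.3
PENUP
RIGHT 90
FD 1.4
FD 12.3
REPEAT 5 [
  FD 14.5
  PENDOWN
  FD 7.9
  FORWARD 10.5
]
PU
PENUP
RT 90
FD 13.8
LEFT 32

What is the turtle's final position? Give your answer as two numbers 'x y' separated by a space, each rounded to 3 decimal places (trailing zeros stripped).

Executing turtle program step by step:
Start: pos=(-1,1), heading=45, pen down
FD 13.3: (-1,1) -> (8.405,10.405) [heading=45, draw]
PU: pen up
RT 90: heading 45 -> 315
FD 1.4: (8.405,10.405) -> (9.394,9.415) [heading=315, move]
FD 12.3: (9.394,9.415) -> (18.092,0.717) [heading=315, move]
REPEAT 5 [
  -- iteration 1/5 --
  FD 14.5: (18.092,0.717) -> (28.345,-9.536) [heading=315, move]
  PD: pen down
  FD 7.9: (28.345,-9.536) -> (33.931,-15.122) [heading=315, draw]
  FD 10.5: (33.931,-15.122) -> (41.356,-22.547) [heading=315, draw]
  -- iteration 2/5 --
  FD 14.5: (41.356,-22.547) -> (51.609,-32.8) [heading=315, draw]
  PD: pen down
  FD 7.9: (51.609,-32.8) -> (57.195,-38.386) [heading=315, draw]
  FD 10.5: (57.195,-38.386) -> (64.62,-45.81) [heading=315, draw]
  -- iteration 3/5 --
  FD 14.5: (64.62,-45.81) -> (74.873,-56.064) [heading=315, draw]
  PD: pen down
  FD 7.9: (74.873,-56.064) -> (80.459,-61.65) [heading=315, draw]
  FD 10.5: (80.459,-61.65) -> (87.883,-69.074) [heading=315, draw]
  -- iteration 4/5 --
  FD 14.5: (87.883,-69.074) -> (98.136,-79.327) [heading=315, draw]
  PD: pen down
  FD 7.9: (98.136,-79.327) -> (103.723,-84.913) [heading=315, draw]
  FD 10.5: (103.723,-84.913) -> (111.147,-92.338) [heading=315, draw]
  -- iteration 5/5 --
  FD 14.5: (111.147,-92.338) -> (121.4,-102.591) [heading=315, draw]
  PD: pen down
  FD 7.9: (121.4,-102.591) -> (126.986,-108.177) [heading=315, draw]
  FD 10.5: (126.986,-108.177) -> (134.411,-115.602) [heading=315, draw]
]
PU: pen up
PU: pen up
RT 90: heading 315 -> 225
FD 13.8: (134.411,-115.602) -> (124.653,-125.36) [heading=225, move]
LT 32: heading 225 -> 257
Final: pos=(124.653,-125.36), heading=257, 15 segment(s) drawn

Answer: 124.653 -125.36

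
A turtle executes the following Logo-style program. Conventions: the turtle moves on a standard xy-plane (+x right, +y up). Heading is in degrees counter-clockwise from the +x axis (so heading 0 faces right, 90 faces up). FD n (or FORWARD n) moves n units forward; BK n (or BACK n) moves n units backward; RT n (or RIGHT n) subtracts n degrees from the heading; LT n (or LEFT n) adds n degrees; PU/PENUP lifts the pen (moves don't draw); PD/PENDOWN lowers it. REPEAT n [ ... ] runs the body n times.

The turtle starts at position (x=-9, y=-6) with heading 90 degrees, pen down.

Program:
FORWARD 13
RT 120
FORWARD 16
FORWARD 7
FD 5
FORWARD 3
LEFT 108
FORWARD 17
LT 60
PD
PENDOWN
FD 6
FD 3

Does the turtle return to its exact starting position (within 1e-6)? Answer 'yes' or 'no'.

Executing turtle program step by step:
Start: pos=(-9,-6), heading=90, pen down
FD 13: (-9,-6) -> (-9,7) [heading=90, draw]
RT 120: heading 90 -> 330
FD 16: (-9,7) -> (4.856,-1) [heading=330, draw]
FD 7: (4.856,-1) -> (10.919,-4.5) [heading=330, draw]
FD 5: (10.919,-4.5) -> (15.249,-7) [heading=330, draw]
FD 3: (15.249,-7) -> (17.847,-8.5) [heading=330, draw]
LT 108: heading 330 -> 78
FD 17: (17.847,-8.5) -> (21.381,8.129) [heading=78, draw]
LT 60: heading 78 -> 138
PD: pen down
PD: pen down
FD 6: (21.381,8.129) -> (16.922,12.143) [heading=138, draw]
FD 3: (16.922,12.143) -> (14.693,14.151) [heading=138, draw]
Final: pos=(14.693,14.151), heading=138, 8 segment(s) drawn

Start position: (-9, -6)
Final position: (14.693, 14.151)
Distance = 31.103; >= 1e-6 -> NOT closed

Answer: no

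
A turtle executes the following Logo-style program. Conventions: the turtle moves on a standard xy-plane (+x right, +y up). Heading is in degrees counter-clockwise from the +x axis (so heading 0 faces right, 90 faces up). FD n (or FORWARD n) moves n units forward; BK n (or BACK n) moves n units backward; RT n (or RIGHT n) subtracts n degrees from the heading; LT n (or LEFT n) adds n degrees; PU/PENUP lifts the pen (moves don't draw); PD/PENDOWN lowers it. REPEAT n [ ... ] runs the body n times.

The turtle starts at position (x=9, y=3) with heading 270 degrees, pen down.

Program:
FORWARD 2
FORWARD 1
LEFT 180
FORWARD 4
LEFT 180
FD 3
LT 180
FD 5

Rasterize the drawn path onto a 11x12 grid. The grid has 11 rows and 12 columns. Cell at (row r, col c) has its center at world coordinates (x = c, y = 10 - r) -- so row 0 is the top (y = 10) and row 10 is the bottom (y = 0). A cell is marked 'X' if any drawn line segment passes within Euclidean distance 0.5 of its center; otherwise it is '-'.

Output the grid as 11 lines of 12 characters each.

Answer: ------------
------------
------------
------------
---------X--
---------X--
---------X--
---------X--
---------X--
---------X--
---------X--

Derivation:
Segment 0: (9,3) -> (9,1)
Segment 1: (9,1) -> (9,0)
Segment 2: (9,0) -> (9,4)
Segment 3: (9,4) -> (9,1)
Segment 4: (9,1) -> (9,6)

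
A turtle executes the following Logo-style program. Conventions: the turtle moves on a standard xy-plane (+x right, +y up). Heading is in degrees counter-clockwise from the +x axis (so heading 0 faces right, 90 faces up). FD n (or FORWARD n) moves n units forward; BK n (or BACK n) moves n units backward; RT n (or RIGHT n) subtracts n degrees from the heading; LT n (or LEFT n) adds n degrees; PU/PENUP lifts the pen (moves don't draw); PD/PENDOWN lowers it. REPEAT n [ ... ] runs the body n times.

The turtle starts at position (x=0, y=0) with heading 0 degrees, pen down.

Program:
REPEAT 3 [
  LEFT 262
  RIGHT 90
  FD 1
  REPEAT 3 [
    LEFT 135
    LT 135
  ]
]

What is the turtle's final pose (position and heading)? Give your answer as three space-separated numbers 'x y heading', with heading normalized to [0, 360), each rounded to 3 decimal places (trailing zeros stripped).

Executing turtle program step by step:
Start: pos=(0,0), heading=0, pen down
REPEAT 3 [
  -- iteration 1/3 --
  LT 262: heading 0 -> 262
  RT 90: heading 262 -> 172
  FD 1: (0,0) -> (-0.99,0.139) [heading=172, draw]
  REPEAT 3 [
    -- iteration 1/3 --
    LT 135: heading 172 -> 307
    LT 135: heading 307 -> 82
    -- iteration 2/3 --
    LT 135: heading 82 -> 217
    LT 135: heading 217 -> 352
    -- iteration 3/3 --
    LT 135: heading 352 -> 127
    LT 135: heading 127 -> 262
  ]
  -- iteration 2/3 --
  LT 262: heading 262 -> 164
  RT 90: heading 164 -> 74
  FD 1: (-0.99,0.139) -> (-0.715,1.1) [heading=74, draw]
  REPEAT 3 [
    -- iteration 1/3 --
    LT 135: heading 74 -> 209
    LT 135: heading 209 -> 344
    -- iteration 2/3 --
    LT 135: heading 344 -> 119
    LT 135: heading 119 -> 254
    -- iteration 3/3 --
    LT 135: heading 254 -> 29
    LT 135: heading 29 -> 164
  ]
  -- iteration 3/3 --
  LT 262: heading 164 -> 66
  RT 90: heading 66 -> 336
  FD 1: (-0.715,1.1) -> (0.199,0.694) [heading=336, draw]
  REPEAT 3 [
    -- iteration 1/3 --
    LT 135: heading 336 -> 111
    LT 135: heading 111 -> 246
    -- iteration 2/3 --
    LT 135: heading 246 -> 21
    LT 135: heading 21 -> 156
    -- iteration 3/3 --
    LT 135: heading 156 -> 291
    LT 135: heading 291 -> 66
  ]
]
Final: pos=(0.199,0.694), heading=66, 3 segment(s) drawn

Answer: 0.199 0.694 66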